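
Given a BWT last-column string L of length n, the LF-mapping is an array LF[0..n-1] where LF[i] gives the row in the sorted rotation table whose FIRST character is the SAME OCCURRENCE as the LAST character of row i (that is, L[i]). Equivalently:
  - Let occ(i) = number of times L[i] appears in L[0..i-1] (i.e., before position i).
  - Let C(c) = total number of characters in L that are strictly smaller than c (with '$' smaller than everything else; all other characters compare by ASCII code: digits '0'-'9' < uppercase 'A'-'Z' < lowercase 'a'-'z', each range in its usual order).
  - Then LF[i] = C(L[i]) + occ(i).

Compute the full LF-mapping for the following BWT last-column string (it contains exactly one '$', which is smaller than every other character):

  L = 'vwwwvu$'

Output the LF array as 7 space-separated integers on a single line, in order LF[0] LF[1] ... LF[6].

Answer: 2 4 5 6 3 1 0

Derivation:
Char counts: '$':1, 'u':1, 'v':2, 'w':3
C (first-col start): C('$')=0, C('u')=1, C('v')=2, C('w')=4
L[0]='v': occ=0, LF[0]=C('v')+0=2+0=2
L[1]='w': occ=0, LF[1]=C('w')+0=4+0=4
L[2]='w': occ=1, LF[2]=C('w')+1=4+1=5
L[3]='w': occ=2, LF[3]=C('w')+2=4+2=6
L[4]='v': occ=1, LF[4]=C('v')+1=2+1=3
L[5]='u': occ=0, LF[5]=C('u')+0=1+0=1
L[6]='$': occ=0, LF[6]=C('$')+0=0+0=0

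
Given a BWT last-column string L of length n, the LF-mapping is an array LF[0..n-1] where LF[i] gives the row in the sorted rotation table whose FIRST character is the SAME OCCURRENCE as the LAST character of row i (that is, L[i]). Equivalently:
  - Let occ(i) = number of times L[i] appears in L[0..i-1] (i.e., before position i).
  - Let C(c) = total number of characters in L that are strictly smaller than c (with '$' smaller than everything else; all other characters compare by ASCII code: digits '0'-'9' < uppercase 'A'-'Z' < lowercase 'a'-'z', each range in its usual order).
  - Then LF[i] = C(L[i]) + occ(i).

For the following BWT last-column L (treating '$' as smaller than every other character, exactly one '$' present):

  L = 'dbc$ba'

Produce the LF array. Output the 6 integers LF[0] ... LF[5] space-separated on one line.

Answer: 5 2 4 0 3 1

Derivation:
Char counts: '$':1, 'a':1, 'b':2, 'c':1, 'd':1
C (first-col start): C('$')=0, C('a')=1, C('b')=2, C('c')=4, C('d')=5
L[0]='d': occ=0, LF[0]=C('d')+0=5+0=5
L[1]='b': occ=0, LF[1]=C('b')+0=2+0=2
L[2]='c': occ=0, LF[2]=C('c')+0=4+0=4
L[3]='$': occ=0, LF[3]=C('$')+0=0+0=0
L[4]='b': occ=1, LF[4]=C('b')+1=2+1=3
L[5]='a': occ=0, LF[5]=C('a')+0=1+0=1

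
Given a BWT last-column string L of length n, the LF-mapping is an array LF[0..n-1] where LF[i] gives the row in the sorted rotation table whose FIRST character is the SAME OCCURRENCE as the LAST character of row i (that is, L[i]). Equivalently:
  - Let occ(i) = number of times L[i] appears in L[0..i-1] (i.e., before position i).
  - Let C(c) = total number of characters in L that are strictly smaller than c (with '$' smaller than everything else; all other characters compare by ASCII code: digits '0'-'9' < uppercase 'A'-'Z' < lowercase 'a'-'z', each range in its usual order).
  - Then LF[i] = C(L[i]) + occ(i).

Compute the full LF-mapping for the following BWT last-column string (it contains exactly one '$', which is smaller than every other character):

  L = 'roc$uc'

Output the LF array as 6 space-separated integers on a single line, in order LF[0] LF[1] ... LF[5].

Answer: 4 3 1 0 5 2

Derivation:
Char counts: '$':1, 'c':2, 'o':1, 'r':1, 'u':1
C (first-col start): C('$')=0, C('c')=1, C('o')=3, C('r')=4, C('u')=5
L[0]='r': occ=0, LF[0]=C('r')+0=4+0=4
L[1]='o': occ=0, LF[1]=C('o')+0=3+0=3
L[2]='c': occ=0, LF[2]=C('c')+0=1+0=1
L[3]='$': occ=0, LF[3]=C('$')+0=0+0=0
L[4]='u': occ=0, LF[4]=C('u')+0=5+0=5
L[5]='c': occ=1, LF[5]=C('c')+1=1+1=2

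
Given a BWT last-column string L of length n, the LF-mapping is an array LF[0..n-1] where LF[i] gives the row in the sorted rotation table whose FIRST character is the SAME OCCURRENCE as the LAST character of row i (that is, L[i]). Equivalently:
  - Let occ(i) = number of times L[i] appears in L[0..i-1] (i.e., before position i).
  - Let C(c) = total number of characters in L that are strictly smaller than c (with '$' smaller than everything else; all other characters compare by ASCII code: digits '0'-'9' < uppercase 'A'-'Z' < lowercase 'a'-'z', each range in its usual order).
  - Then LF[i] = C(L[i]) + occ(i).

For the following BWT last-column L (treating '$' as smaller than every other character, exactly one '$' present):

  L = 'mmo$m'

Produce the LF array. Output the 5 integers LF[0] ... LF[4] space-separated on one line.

Char counts: '$':1, 'm':3, 'o':1
C (first-col start): C('$')=0, C('m')=1, C('o')=4
L[0]='m': occ=0, LF[0]=C('m')+0=1+0=1
L[1]='m': occ=1, LF[1]=C('m')+1=1+1=2
L[2]='o': occ=0, LF[2]=C('o')+0=4+0=4
L[3]='$': occ=0, LF[3]=C('$')+0=0+0=0
L[4]='m': occ=2, LF[4]=C('m')+2=1+2=3

Answer: 1 2 4 0 3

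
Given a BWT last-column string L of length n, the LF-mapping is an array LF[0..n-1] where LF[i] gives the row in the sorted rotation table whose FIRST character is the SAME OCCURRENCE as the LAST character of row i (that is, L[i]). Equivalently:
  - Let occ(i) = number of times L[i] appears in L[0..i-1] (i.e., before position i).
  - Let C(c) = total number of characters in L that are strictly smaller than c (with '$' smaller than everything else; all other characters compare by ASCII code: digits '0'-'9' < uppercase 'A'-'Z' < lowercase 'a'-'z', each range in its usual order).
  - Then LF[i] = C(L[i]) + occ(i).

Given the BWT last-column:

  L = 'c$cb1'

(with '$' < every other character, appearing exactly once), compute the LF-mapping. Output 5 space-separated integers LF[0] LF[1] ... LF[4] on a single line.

Char counts: '$':1, '1':1, 'b':1, 'c':2
C (first-col start): C('$')=0, C('1')=1, C('b')=2, C('c')=3
L[0]='c': occ=0, LF[0]=C('c')+0=3+0=3
L[1]='$': occ=0, LF[1]=C('$')+0=0+0=0
L[2]='c': occ=1, LF[2]=C('c')+1=3+1=4
L[3]='b': occ=0, LF[3]=C('b')+0=2+0=2
L[4]='1': occ=0, LF[4]=C('1')+0=1+0=1

Answer: 3 0 4 2 1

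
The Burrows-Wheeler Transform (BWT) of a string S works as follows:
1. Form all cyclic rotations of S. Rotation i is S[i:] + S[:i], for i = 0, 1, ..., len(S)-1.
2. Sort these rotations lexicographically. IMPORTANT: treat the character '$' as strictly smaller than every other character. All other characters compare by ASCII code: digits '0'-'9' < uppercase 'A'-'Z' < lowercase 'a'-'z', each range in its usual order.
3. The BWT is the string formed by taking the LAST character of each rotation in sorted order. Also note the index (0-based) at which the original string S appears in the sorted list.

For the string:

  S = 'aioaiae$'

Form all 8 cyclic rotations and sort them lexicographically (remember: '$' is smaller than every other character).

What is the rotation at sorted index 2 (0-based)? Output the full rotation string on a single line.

All 8 rotations (rotation i = S[i:]+S[:i]):
  rot[0] = aioaiae$
  rot[1] = ioaiae$a
  rot[2] = oaiae$ai
  rot[3] = aiae$aio
  rot[4] = iae$aioa
  rot[5] = ae$aioai
  rot[6] = e$aioaia
  rot[7] = $aioaiae
Sorted (with $ < everything):
  sorted[0] = $aioaiae
  sorted[1] = ae$aioai
  sorted[2] = aiae$aio
  sorted[3] = aioaiae$
  sorted[4] = e$aioaia
  sorted[5] = iae$aioa
  sorted[6] = ioaiae$a
  sorted[7] = oaiae$ai
sorted[2] = aiae$aio

Answer: aiae$aio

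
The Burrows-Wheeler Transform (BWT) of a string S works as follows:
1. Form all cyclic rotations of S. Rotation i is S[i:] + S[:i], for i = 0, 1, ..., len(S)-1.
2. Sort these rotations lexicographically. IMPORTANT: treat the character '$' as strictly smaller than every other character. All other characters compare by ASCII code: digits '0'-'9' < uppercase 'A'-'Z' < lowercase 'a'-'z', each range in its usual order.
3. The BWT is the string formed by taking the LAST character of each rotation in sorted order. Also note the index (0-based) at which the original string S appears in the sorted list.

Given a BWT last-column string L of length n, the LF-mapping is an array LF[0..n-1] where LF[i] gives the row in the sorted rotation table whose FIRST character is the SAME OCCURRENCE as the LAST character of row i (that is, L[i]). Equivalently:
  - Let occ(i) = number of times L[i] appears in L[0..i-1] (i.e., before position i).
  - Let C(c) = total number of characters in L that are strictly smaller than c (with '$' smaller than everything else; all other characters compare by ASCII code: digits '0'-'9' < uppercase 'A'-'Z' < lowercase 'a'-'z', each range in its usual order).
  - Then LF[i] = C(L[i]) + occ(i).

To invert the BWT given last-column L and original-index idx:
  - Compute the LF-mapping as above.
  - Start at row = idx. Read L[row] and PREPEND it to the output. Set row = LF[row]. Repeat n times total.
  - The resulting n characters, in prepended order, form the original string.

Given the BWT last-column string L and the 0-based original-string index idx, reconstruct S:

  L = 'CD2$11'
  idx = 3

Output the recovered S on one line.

Answer: 21D1C$

Derivation:
LF mapping: 4 5 3 0 1 2
Walk LF starting at row 3, prepending L[row]:
  step 1: row=3, L[3]='$', prepend. Next row=LF[3]=0
  step 2: row=0, L[0]='C', prepend. Next row=LF[0]=4
  step 3: row=4, L[4]='1', prepend. Next row=LF[4]=1
  step 4: row=1, L[1]='D', prepend. Next row=LF[1]=5
  step 5: row=5, L[5]='1', prepend. Next row=LF[5]=2
  step 6: row=2, L[2]='2', prepend. Next row=LF[2]=3
Reversed output: 21D1C$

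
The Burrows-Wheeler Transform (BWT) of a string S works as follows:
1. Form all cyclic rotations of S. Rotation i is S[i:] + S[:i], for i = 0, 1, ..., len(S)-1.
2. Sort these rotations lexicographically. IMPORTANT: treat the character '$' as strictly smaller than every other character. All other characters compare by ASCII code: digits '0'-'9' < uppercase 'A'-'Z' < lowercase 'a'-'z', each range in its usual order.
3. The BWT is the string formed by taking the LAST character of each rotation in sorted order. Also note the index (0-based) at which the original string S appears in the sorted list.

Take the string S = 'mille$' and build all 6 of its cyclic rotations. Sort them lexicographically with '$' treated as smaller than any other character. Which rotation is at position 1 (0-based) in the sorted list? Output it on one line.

Answer: e$mill

Derivation:
All 6 rotations (rotation i = S[i:]+S[:i]):
  rot[0] = mille$
  rot[1] = ille$m
  rot[2] = lle$mi
  rot[3] = le$mil
  rot[4] = e$mill
  rot[5] = $mille
Sorted (with $ < everything):
  sorted[0] = $mille
  sorted[1] = e$mill
  sorted[2] = ille$m
  sorted[3] = le$mil
  sorted[4] = lle$mi
  sorted[5] = mille$
sorted[1] = e$mill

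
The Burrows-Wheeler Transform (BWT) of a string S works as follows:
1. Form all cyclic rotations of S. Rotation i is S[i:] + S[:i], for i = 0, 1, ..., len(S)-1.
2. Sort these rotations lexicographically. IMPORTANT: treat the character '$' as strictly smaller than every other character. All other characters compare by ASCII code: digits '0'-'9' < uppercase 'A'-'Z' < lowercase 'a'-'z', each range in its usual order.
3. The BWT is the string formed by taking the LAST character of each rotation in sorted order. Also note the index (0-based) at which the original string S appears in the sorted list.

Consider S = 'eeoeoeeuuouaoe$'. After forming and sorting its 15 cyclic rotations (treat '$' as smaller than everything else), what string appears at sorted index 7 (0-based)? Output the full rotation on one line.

All 15 rotations (rotation i = S[i:]+S[:i]):
  rot[0] = eeoeoeeuuouaoe$
  rot[1] = eoeoeeuuouaoe$e
  rot[2] = oeoeeuuouaoe$ee
  rot[3] = eoeeuuouaoe$eeo
  rot[4] = oeeuuouaoe$eeoe
  rot[5] = eeuuouaoe$eeoeo
  rot[6] = euuouaoe$eeoeoe
  rot[7] = uuouaoe$eeoeoee
  rot[8] = uouaoe$eeoeoeeu
  rot[9] = ouaoe$eeoeoeeuu
  rot[10] = uaoe$eeoeoeeuuo
  rot[11] = aoe$eeoeoeeuuou
  rot[12] = oe$eeoeoeeuuoua
  rot[13] = e$eeoeoeeuuouao
  rot[14] = $eeoeoeeuuouaoe
Sorted (with $ < everything):
  sorted[0] = $eeoeoeeuuouaoe
  sorted[1] = aoe$eeoeoeeuuou
  sorted[2] = e$eeoeoeeuuouao
  sorted[3] = eeoeoeeuuouaoe$
  sorted[4] = eeuuouaoe$eeoeo
  sorted[5] = eoeeuuouaoe$eeo
  sorted[6] = eoeoeeuuouaoe$e
  sorted[7] = euuouaoe$eeoeoe
  sorted[8] = oe$eeoeoeeuuoua
  sorted[9] = oeeuuouaoe$eeoe
  sorted[10] = oeoeeuuouaoe$ee
  sorted[11] = ouaoe$eeoeoeeuu
  sorted[12] = uaoe$eeoeoeeuuo
  sorted[13] = uouaoe$eeoeoeeu
  sorted[14] = uuouaoe$eeoeoee
sorted[7] = euuouaoe$eeoeoe

Answer: euuouaoe$eeoeoe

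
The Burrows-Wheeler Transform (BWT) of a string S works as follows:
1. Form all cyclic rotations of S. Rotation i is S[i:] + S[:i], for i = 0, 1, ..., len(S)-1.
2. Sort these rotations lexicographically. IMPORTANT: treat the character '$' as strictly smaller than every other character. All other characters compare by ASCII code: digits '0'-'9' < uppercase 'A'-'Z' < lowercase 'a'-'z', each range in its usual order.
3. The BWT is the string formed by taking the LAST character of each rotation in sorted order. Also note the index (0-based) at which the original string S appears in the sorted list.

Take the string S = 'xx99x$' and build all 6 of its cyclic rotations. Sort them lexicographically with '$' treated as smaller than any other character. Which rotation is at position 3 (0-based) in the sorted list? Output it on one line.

Answer: x$xx99

Derivation:
All 6 rotations (rotation i = S[i:]+S[:i]):
  rot[0] = xx99x$
  rot[1] = x99x$x
  rot[2] = 99x$xx
  rot[3] = 9x$xx9
  rot[4] = x$xx99
  rot[5] = $xx99x
Sorted (with $ < everything):
  sorted[0] = $xx99x
  sorted[1] = 99x$xx
  sorted[2] = 9x$xx9
  sorted[3] = x$xx99
  sorted[4] = x99x$x
  sorted[5] = xx99x$
sorted[3] = x$xx99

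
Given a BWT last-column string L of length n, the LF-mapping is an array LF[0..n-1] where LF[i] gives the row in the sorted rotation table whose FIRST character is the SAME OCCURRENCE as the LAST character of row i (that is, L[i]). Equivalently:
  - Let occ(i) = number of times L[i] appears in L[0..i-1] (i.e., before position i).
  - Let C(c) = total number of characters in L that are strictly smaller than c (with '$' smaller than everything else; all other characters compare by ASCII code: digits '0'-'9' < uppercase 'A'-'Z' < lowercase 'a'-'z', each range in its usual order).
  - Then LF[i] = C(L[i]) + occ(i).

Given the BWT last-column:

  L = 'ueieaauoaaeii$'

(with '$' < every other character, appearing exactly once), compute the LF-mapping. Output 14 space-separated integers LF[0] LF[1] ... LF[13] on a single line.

Answer: 12 5 8 6 1 2 13 11 3 4 7 9 10 0

Derivation:
Char counts: '$':1, 'a':4, 'e':3, 'i':3, 'o':1, 'u':2
C (first-col start): C('$')=0, C('a')=1, C('e')=5, C('i')=8, C('o')=11, C('u')=12
L[0]='u': occ=0, LF[0]=C('u')+0=12+0=12
L[1]='e': occ=0, LF[1]=C('e')+0=5+0=5
L[2]='i': occ=0, LF[2]=C('i')+0=8+0=8
L[3]='e': occ=1, LF[3]=C('e')+1=5+1=6
L[4]='a': occ=0, LF[4]=C('a')+0=1+0=1
L[5]='a': occ=1, LF[5]=C('a')+1=1+1=2
L[6]='u': occ=1, LF[6]=C('u')+1=12+1=13
L[7]='o': occ=0, LF[7]=C('o')+0=11+0=11
L[8]='a': occ=2, LF[8]=C('a')+2=1+2=3
L[9]='a': occ=3, LF[9]=C('a')+3=1+3=4
L[10]='e': occ=2, LF[10]=C('e')+2=5+2=7
L[11]='i': occ=1, LF[11]=C('i')+1=8+1=9
L[12]='i': occ=2, LF[12]=C('i')+2=8+2=10
L[13]='$': occ=0, LF[13]=C('$')+0=0+0=0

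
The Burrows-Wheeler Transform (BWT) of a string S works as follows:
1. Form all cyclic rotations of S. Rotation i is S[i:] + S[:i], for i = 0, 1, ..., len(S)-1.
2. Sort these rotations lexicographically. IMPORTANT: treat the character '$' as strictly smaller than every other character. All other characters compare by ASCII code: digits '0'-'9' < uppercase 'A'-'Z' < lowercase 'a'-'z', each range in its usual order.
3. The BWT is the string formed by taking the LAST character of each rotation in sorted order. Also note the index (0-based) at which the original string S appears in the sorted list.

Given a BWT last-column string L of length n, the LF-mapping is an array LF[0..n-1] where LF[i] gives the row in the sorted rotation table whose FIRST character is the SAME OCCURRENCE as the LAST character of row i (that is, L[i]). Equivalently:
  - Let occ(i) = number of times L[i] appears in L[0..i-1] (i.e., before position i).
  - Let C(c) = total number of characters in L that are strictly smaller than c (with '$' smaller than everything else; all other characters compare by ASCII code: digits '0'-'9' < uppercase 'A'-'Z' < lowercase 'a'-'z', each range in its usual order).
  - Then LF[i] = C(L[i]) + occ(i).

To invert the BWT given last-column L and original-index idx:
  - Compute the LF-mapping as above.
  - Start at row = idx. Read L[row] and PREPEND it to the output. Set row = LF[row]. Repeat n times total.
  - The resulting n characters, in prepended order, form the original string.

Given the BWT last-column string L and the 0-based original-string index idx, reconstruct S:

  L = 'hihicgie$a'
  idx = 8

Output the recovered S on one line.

LF mapping: 5 7 6 8 2 4 9 3 0 1
Walk LF starting at row 8, prepending L[row]:
  step 1: row=8, L[8]='$', prepend. Next row=LF[8]=0
  step 2: row=0, L[0]='h', prepend. Next row=LF[0]=5
  step 3: row=5, L[5]='g', prepend. Next row=LF[5]=4
  step 4: row=4, L[4]='c', prepend. Next row=LF[4]=2
  step 5: row=2, L[2]='h', prepend. Next row=LF[2]=6
  step 6: row=6, L[6]='i', prepend. Next row=LF[6]=9
  step 7: row=9, L[9]='a', prepend. Next row=LF[9]=1
  step 8: row=1, L[1]='i', prepend. Next row=LF[1]=7
  step 9: row=7, L[7]='e', prepend. Next row=LF[7]=3
  step 10: row=3, L[3]='i', prepend. Next row=LF[3]=8
Reversed output: ieiaihcgh$

Answer: ieiaihcgh$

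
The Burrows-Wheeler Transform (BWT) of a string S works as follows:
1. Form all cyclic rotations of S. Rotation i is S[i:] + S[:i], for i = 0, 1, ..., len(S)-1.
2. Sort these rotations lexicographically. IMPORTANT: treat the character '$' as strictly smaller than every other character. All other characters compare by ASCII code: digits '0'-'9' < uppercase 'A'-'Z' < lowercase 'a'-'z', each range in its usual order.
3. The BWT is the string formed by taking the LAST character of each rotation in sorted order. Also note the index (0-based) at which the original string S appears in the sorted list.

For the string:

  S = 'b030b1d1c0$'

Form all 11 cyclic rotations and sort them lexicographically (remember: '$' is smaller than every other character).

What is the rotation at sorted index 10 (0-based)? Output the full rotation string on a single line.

All 11 rotations (rotation i = S[i:]+S[:i]):
  rot[0] = b030b1d1c0$
  rot[1] = 030b1d1c0$b
  rot[2] = 30b1d1c0$b0
  rot[3] = 0b1d1c0$b03
  rot[4] = b1d1c0$b030
  rot[5] = 1d1c0$b030b
  rot[6] = d1c0$b030b1
  rot[7] = 1c0$b030b1d
  rot[8] = c0$b030b1d1
  rot[9] = 0$b030b1d1c
  rot[10] = $b030b1d1c0
Sorted (with $ < everything):
  sorted[0] = $b030b1d1c0
  sorted[1] = 0$b030b1d1c
  sorted[2] = 030b1d1c0$b
  sorted[3] = 0b1d1c0$b03
  sorted[4] = 1c0$b030b1d
  sorted[5] = 1d1c0$b030b
  sorted[6] = 30b1d1c0$b0
  sorted[7] = b030b1d1c0$
  sorted[8] = b1d1c0$b030
  sorted[9] = c0$b030b1d1
  sorted[10] = d1c0$b030b1
sorted[10] = d1c0$b030b1

Answer: d1c0$b030b1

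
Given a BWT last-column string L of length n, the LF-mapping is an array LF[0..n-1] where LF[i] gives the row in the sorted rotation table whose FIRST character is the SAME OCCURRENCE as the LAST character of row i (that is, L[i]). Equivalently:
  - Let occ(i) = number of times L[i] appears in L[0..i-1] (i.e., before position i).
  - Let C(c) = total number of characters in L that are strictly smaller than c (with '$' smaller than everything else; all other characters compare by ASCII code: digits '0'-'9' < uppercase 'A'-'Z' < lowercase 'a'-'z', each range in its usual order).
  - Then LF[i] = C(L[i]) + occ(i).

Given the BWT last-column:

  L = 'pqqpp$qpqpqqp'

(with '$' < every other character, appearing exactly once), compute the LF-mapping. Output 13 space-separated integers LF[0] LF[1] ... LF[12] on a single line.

Char counts: '$':1, 'p':6, 'q':6
C (first-col start): C('$')=0, C('p')=1, C('q')=7
L[0]='p': occ=0, LF[0]=C('p')+0=1+0=1
L[1]='q': occ=0, LF[1]=C('q')+0=7+0=7
L[2]='q': occ=1, LF[2]=C('q')+1=7+1=8
L[3]='p': occ=1, LF[3]=C('p')+1=1+1=2
L[4]='p': occ=2, LF[4]=C('p')+2=1+2=3
L[5]='$': occ=0, LF[5]=C('$')+0=0+0=0
L[6]='q': occ=2, LF[6]=C('q')+2=7+2=9
L[7]='p': occ=3, LF[7]=C('p')+3=1+3=4
L[8]='q': occ=3, LF[8]=C('q')+3=7+3=10
L[9]='p': occ=4, LF[9]=C('p')+4=1+4=5
L[10]='q': occ=4, LF[10]=C('q')+4=7+4=11
L[11]='q': occ=5, LF[11]=C('q')+5=7+5=12
L[12]='p': occ=5, LF[12]=C('p')+5=1+5=6

Answer: 1 7 8 2 3 0 9 4 10 5 11 12 6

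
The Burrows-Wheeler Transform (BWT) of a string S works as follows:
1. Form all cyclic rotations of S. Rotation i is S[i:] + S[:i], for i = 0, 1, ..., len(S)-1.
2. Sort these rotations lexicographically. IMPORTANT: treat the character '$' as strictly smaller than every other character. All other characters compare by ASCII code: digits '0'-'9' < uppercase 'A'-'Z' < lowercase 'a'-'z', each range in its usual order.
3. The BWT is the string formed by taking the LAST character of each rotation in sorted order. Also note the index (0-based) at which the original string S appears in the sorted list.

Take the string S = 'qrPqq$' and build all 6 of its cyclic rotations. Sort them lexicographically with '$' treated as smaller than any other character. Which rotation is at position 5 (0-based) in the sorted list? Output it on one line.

Answer: rPqq$q

Derivation:
All 6 rotations (rotation i = S[i:]+S[:i]):
  rot[0] = qrPqq$
  rot[1] = rPqq$q
  rot[2] = Pqq$qr
  rot[3] = qq$qrP
  rot[4] = q$qrPq
  rot[5] = $qrPqq
Sorted (with $ < everything):
  sorted[0] = $qrPqq
  sorted[1] = Pqq$qr
  sorted[2] = q$qrPq
  sorted[3] = qq$qrP
  sorted[4] = qrPqq$
  sorted[5] = rPqq$q
sorted[5] = rPqq$q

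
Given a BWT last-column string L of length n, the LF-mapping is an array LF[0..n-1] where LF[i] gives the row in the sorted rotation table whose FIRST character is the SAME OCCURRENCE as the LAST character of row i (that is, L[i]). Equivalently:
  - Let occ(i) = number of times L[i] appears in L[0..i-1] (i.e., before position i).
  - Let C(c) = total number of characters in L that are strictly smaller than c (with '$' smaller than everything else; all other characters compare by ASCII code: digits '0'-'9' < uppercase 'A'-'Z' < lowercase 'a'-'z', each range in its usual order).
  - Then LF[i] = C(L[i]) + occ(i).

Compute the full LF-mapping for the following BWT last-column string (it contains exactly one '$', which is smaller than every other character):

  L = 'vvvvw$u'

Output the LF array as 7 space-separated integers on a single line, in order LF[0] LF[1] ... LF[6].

Answer: 2 3 4 5 6 0 1

Derivation:
Char counts: '$':1, 'u':1, 'v':4, 'w':1
C (first-col start): C('$')=0, C('u')=1, C('v')=2, C('w')=6
L[0]='v': occ=0, LF[0]=C('v')+0=2+0=2
L[1]='v': occ=1, LF[1]=C('v')+1=2+1=3
L[2]='v': occ=2, LF[2]=C('v')+2=2+2=4
L[3]='v': occ=3, LF[3]=C('v')+3=2+3=5
L[4]='w': occ=0, LF[4]=C('w')+0=6+0=6
L[5]='$': occ=0, LF[5]=C('$')+0=0+0=0
L[6]='u': occ=0, LF[6]=C('u')+0=1+0=1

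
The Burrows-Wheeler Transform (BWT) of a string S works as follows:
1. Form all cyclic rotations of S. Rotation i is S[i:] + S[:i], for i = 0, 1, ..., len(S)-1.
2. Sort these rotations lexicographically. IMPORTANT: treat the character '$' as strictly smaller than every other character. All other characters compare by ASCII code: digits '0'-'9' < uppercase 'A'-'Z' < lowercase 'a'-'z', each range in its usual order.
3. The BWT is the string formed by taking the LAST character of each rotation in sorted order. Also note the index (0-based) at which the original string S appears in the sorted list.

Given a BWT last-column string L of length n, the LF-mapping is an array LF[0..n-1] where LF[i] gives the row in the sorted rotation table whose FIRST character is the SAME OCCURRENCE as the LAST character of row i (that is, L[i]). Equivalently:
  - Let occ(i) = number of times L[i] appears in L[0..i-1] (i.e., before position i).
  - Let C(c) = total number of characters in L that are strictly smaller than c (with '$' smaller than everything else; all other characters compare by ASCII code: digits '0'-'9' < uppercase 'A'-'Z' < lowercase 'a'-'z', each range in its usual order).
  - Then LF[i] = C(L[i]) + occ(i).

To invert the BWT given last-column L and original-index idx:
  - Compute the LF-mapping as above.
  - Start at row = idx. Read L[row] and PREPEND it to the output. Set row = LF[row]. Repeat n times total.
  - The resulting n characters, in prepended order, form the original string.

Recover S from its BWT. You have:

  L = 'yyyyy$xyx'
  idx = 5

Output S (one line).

LF mapping: 3 4 5 6 7 0 1 8 2
Walk LF starting at row 5, prepending L[row]:
  step 1: row=5, L[5]='$', prepend. Next row=LF[5]=0
  step 2: row=0, L[0]='y', prepend. Next row=LF[0]=3
  step 3: row=3, L[3]='y', prepend. Next row=LF[3]=6
  step 4: row=6, L[6]='x', prepend. Next row=LF[6]=1
  step 5: row=1, L[1]='y', prepend. Next row=LF[1]=4
  step 6: row=4, L[4]='y', prepend. Next row=LF[4]=7
  step 7: row=7, L[7]='y', prepend. Next row=LF[7]=8
  step 8: row=8, L[8]='x', prepend. Next row=LF[8]=2
  step 9: row=2, L[2]='y', prepend. Next row=LF[2]=5
Reversed output: yxyyyxyy$

Answer: yxyyyxyy$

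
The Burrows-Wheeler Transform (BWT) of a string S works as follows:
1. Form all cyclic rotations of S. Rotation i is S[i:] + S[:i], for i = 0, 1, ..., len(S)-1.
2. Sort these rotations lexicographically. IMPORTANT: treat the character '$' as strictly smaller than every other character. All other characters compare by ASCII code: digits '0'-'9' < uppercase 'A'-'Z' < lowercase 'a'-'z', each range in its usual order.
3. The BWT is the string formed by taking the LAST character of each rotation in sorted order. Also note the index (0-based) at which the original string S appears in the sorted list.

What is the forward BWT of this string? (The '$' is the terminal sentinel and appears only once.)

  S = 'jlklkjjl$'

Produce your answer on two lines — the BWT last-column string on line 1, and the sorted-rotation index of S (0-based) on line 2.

All 9 rotations (rotation i = S[i:]+S[:i]):
  rot[0] = jlklkjjl$
  rot[1] = lklkjjl$j
  rot[2] = klkjjl$jl
  rot[3] = lkjjl$jlk
  rot[4] = kjjl$jlkl
  rot[5] = jjl$jlklk
  rot[6] = jl$jlklkj
  rot[7] = l$jlklkjj
  rot[8] = $jlklkjjl
Sorted (with $ < everything):
  sorted[0] = $jlklkjjl  (last char: 'l')
  sorted[1] = jjl$jlklk  (last char: 'k')
  sorted[2] = jl$jlklkj  (last char: 'j')
  sorted[3] = jlklkjjl$  (last char: '$')
  sorted[4] = kjjl$jlkl  (last char: 'l')
  sorted[5] = klkjjl$jl  (last char: 'l')
  sorted[6] = l$jlklkjj  (last char: 'j')
  sorted[7] = lkjjl$jlk  (last char: 'k')
  sorted[8] = lklkjjl$j  (last char: 'j')
Last column: lkj$lljkj
Original string S is at sorted index 3

Answer: lkj$lljkj
3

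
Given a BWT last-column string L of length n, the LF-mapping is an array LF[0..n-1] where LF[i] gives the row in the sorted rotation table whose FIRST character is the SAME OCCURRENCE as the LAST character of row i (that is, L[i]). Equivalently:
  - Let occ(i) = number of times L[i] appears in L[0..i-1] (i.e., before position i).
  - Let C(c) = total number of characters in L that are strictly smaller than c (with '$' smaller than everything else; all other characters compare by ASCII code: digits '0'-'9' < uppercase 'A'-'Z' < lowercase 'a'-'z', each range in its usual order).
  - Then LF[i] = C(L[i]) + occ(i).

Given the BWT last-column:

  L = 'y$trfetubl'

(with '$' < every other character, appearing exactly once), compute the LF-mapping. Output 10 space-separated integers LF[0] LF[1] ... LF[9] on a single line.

Char counts: '$':1, 'b':1, 'e':1, 'f':1, 'l':1, 'r':1, 't':2, 'u':1, 'y':1
C (first-col start): C('$')=0, C('b')=1, C('e')=2, C('f')=3, C('l')=4, C('r')=5, C('t')=6, C('u')=8, C('y')=9
L[0]='y': occ=0, LF[0]=C('y')+0=9+0=9
L[1]='$': occ=0, LF[1]=C('$')+0=0+0=0
L[2]='t': occ=0, LF[2]=C('t')+0=6+0=6
L[3]='r': occ=0, LF[3]=C('r')+0=5+0=5
L[4]='f': occ=0, LF[4]=C('f')+0=3+0=3
L[5]='e': occ=0, LF[5]=C('e')+0=2+0=2
L[6]='t': occ=1, LF[6]=C('t')+1=6+1=7
L[7]='u': occ=0, LF[7]=C('u')+0=8+0=8
L[8]='b': occ=0, LF[8]=C('b')+0=1+0=1
L[9]='l': occ=0, LF[9]=C('l')+0=4+0=4

Answer: 9 0 6 5 3 2 7 8 1 4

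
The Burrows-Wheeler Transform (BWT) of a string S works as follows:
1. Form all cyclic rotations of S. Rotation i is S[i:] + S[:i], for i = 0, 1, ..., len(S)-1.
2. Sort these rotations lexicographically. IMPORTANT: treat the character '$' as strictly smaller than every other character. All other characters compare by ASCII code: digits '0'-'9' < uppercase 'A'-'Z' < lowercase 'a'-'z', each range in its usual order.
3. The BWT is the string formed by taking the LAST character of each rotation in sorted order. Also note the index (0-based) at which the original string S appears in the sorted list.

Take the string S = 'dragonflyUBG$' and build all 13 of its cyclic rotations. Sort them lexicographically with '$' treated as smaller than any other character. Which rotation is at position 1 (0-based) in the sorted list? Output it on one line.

All 13 rotations (rotation i = S[i:]+S[:i]):
  rot[0] = dragonflyUBG$
  rot[1] = ragonflyUBG$d
  rot[2] = agonflyUBG$dr
  rot[3] = gonflyUBG$dra
  rot[4] = onflyUBG$drag
  rot[5] = nflyUBG$drago
  rot[6] = flyUBG$dragon
  rot[7] = lyUBG$dragonf
  rot[8] = yUBG$dragonfl
  rot[9] = UBG$dragonfly
  rot[10] = BG$dragonflyU
  rot[11] = G$dragonflyUB
  rot[12] = $dragonflyUBG
Sorted (with $ < everything):
  sorted[0] = $dragonflyUBG
  sorted[1] = BG$dragonflyU
  sorted[2] = G$dragonflyUB
  sorted[3] = UBG$dragonfly
  sorted[4] = agonflyUBG$dr
  sorted[5] = dragonflyUBG$
  sorted[6] = flyUBG$dragon
  sorted[7] = gonflyUBG$dra
  sorted[8] = lyUBG$dragonf
  sorted[9] = nflyUBG$drago
  sorted[10] = onflyUBG$drag
  sorted[11] = ragonflyUBG$d
  sorted[12] = yUBG$dragonfl
sorted[1] = BG$dragonflyU

Answer: BG$dragonflyU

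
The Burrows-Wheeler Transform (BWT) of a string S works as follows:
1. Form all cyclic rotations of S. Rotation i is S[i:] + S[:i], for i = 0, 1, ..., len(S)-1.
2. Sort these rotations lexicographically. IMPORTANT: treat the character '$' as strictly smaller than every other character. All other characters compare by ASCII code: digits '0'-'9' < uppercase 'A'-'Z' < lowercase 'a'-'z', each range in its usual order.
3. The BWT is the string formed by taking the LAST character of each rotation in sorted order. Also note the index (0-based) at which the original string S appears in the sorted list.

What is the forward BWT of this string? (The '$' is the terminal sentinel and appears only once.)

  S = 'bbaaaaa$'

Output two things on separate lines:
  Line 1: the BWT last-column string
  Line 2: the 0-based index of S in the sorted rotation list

Answer: aaaaabb$
7

Derivation:
All 8 rotations (rotation i = S[i:]+S[:i]):
  rot[0] = bbaaaaa$
  rot[1] = baaaaa$b
  rot[2] = aaaaa$bb
  rot[3] = aaaa$bba
  rot[4] = aaa$bbaa
  rot[5] = aa$bbaaa
  rot[6] = a$bbaaaa
  rot[7] = $bbaaaaa
Sorted (with $ < everything):
  sorted[0] = $bbaaaaa  (last char: 'a')
  sorted[1] = a$bbaaaa  (last char: 'a')
  sorted[2] = aa$bbaaa  (last char: 'a')
  sorted[3] = aaa$bbaa  (last char: 'a')
  sorted[4] = aaaa$bba  (last char: 'a')
  sorted[5] = aaaaa$bb  (last char: 'b')
  sorted[6] = baaaaa$b  (last char: 'b')
  sorted[7] = bbaaaaa$  (last char: '$')
Last column: aaaaabb$
Original string S is at sorted index 7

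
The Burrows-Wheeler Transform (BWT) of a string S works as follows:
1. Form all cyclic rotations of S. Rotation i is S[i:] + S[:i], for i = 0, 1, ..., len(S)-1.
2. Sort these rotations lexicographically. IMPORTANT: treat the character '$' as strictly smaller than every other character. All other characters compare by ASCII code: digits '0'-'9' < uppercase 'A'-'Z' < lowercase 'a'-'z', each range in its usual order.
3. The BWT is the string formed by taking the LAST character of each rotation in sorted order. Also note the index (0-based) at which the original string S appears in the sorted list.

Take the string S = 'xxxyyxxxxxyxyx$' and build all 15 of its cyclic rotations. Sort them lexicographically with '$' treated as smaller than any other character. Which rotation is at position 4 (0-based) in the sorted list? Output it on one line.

Answer: xxxyxyx$xxxyyxx

Derivation:
All 15 rotations (rotation i = S[i:]+S[:i]):
  rot[0] = xxxyyxxxxxyxyx$
  rot[1] = xxyyxxxxxyxyx$x
  rot[2] = xyyxxxxxyxyx$xx
  rot[3] = yyxxxxxyxyx$xxx
  rot[4] = yxxxxxyxyx$xxxy
  rot[5] = xxxxxyxyx$xxxyy
  rot[6] = xxxxyxyx$xxxyyx
  rot[7] = xxxyxyx$xxxyyxx
  rot[8] = xxyxyx$xxxyyxxx
  rot[9] = xyxyx$xxxyyxxxx
  rot[10] = yxyx$xxxyyxxxxx
  rot[11] = xyx$xxxyyxxxxxy
  rot[12] = yx$xxxyyxxxxxyx
  rot[13] = x$xxxyyxxxxxyxy
  rot[14] = $xxxyyxxxxxyxyx
Sorted (with $ < everything):
  sorted[0] = $xxxyyxxxxxyxyx
  sorted[1] = x$xxxyyxxxxxyxy
  sorted[2] = xxxxxyxyx$xxxyy
  sorted[3] = xxxxyxyx$xxxyyx
  sorted[4] = xxxyxyx$xxxyyxx
  sorted[5] = xxxyyxxxxxyxyx$
  sorted[6] = xxyxyx$xxxyyxxx
  sorted[7] = xxyyxxxxxyxyx$x
  sorted[8] = xyx$xxxyyxxxxxy
  sorted[9] = xyxyx$xxxyyxxxx
  sorted[10] = xyyxxxxxyxyx$xx
  sorted[11] = yx$xxxyyxxxxxyx
  sorted[12] = yxxxxxyxyx$xxxy
  sorted[13] = yxyx$xxxyyxxxxx
  sorted[14] = yyxxxxxyxyx$xxx
sorted[4] = xxxyxyx$xxxyyxx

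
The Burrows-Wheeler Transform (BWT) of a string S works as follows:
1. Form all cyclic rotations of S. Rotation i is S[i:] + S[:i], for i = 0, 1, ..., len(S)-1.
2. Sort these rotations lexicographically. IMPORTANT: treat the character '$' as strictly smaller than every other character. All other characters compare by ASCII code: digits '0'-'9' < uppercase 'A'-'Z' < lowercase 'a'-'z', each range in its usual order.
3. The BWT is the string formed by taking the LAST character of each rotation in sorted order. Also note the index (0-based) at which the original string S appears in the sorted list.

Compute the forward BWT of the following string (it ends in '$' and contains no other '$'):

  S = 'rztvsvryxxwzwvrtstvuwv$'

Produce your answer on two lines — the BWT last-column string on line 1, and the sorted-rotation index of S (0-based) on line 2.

All 23 rotations (rotation i = S[i:]+S[:i]):
  rot[0] = rztvsvryxxwzwvrtstvuwv$
  rot[1] = ztvsvryxxwzwvrtstvuwv$r
  rot[2] = tvsvryxxwzwvrtstvuwv$rz
  rot[3] = vsvryxxwzwvrtstvuwv$rzt
  rot[4] = svryxxwzwvrtstvuwv$rztv
  rot[5] = vryxxwzwvrtstvuwv$rztvs
  rot[6] = ryxxwzwvrtstvuwv$rztvsv
  rot[7] = yxxwzwvrtstvuwv$rztvsvr
  rot[8] = xxwzwvrtstvuwv$rztvsvry
  rot[9] = xwzwvrtstvuwv$rztvsvryx
  rot[10] = wzwvrtstvuwv$rztvsvryxx
  rot[11] = zwvrtstvuwv$rztvsvryxxw
  rot[12] = wvrtstvuwv$rztvsvryxxwz
  rot[13] = vrtstvuwv$rztvsvryxxwzw
  rot[14] = rtstvuwv$rztvsvryxxwzwv
  rot[15] = tstvuwv$rztvsvryxxwzwvr
  rot[16] = stvuwv$rztvsvryxxwzwvrt
  rot[17] = tvuwv$rztvsvryxxwzwvrts
  rot[18] = vuwv$rztvsvryxxwzwvrtst
  rot[19] = uwv$rztvsvryxxwzwvrtstv
  rot[20] = wv$rztvsvryxxwzwvrtstvu
  rot[21] = v$rztvsvryxxwzwvrtstvuw
  rot[22] = $rztvsvryxxwzwvrtstvuwv
Sorted (with $ < everything):
  sorted[0] = $rztvsvryxxwzwvrtstvuwv  (last char: 'v')
  sorted[1] = rtstvuwv$rztvsvryxxwzwv  (last char: 'v')
  sorted[2] = ryxxwzwvrtstvuwv$rztvsv  (last char: 'v')
  sorted[3] = rztvsvryxxwzwvrtstvuwv$  (last char: '$')
  sorted[4] = stvuwv$rztvsvryxxwzwvrt  (last char: 't')
  sorted[5] = svryxxwzwvrtstvuwv$rztv  (last char: 'v')
  sorted[6] = tstvuwv$rztvsvryxxwzwvr  (last char: 'r')
  sorted[7] = tvsvryxxwzwvrtstvuwv$rz  (last char: 'z')
  sorted[8] = tvuwv$rztvsvryxxwzwvrts  (last char: 's')
  sorted[9] = uwv$rztvsvryxxwzwvrtstv  (last char: 'v')
  sorted[10] = v$rztvsvryxxwzwvrtstvuw  (last char: 'w')
  sorted[11] = vrtstvuwv$rztvsvryxxwzw  (last char: 'w')
  sorted[12] = vryxxwzwvrtstvuwv$rztvs  (last char: 's')
  sorted[13] = vsvryxxwzwvrtstvuwv$rzt  (last char: 't')
  sorted[14] = vuwv$rztvsvryxxwzwvrtst  (last char: 't')
  sorted[15] = wv$rztvsvryxxwzwvrtstvu  (last char: 'u')
  sorted[16] = wvrtstvuwv$rztvsvryxxwz  (last char: 'z')
  sorted[17] = wzwvrtstvuwv$rztvsvryxx  (last char: 'x')
  sorted[18] = xwzwvrtstvuwv$rztvsvryx  (last char: 'x')
  sorted[19] = xxwzwvrtstvuwv$rztvsvry  (last char: 'y')
  sorted[20] = yxxwzwvrtstvuwv$rztvsvr  (last char: 'r')
  sorted[21] = ztvsvryxxwzwvrtstvuwv$r  (last char: 'r')
  sorted[22] = zwvrtstvuwv$rztvsvryxxw  (last char: 'w')
Last column: vvv$tvrzsvwwsttuzxxyrrw
Original string S is at sorted index 3

Answer: vvv$tvrzsvwwsttuzxxyrrw
3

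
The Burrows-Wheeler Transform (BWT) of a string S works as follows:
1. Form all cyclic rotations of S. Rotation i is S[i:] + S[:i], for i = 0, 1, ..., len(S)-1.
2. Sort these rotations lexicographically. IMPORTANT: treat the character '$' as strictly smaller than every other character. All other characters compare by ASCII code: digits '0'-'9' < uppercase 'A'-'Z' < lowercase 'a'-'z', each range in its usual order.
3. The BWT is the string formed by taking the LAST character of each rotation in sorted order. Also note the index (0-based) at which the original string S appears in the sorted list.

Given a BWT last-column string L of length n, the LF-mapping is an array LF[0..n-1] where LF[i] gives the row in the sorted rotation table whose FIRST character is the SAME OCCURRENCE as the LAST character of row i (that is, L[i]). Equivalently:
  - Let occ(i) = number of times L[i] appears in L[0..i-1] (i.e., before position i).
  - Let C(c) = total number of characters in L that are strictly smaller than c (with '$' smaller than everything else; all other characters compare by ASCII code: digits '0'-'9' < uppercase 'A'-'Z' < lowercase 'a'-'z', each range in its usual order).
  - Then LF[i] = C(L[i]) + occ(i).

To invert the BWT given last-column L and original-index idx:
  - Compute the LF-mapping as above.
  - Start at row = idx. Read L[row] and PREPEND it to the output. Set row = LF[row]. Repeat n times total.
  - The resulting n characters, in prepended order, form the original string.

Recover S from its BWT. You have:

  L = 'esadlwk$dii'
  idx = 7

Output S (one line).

Answer: kiwisaddle$

Derivation:
LF mapping: 4 9 1 2 8 10 7 0 3 5 6
Walk LF starting at row 7, prepending L[row]:
  step 1: row=7, L[7]='$', prepend. Next row=LF[7]=0
  step 2: row=0, L[0]='e', prepend. Next row=LF[0]=4
  step 3: row=4, L[4]='l', prepend. Next row=LF[4]=8
  step 4: row=8, L[8]='d', prepend. Next row=LF[8]=3
  step 5: row=3, L[3]='d', prepend. Next row=LF[3]=2
  step 6: row=2, L[2]='a', prepend. Next row=LF[2]=1
  step 7: row=1, L[1]='s', prepend. Next row=LF[1]=9
  step 8: row=9, L[9]='i', prepend. Next row=LF[9]=5
  step 9: row=5, L[5]='w', prepend. Next row=LF[5]=10
  step 10: row=10, L[10]='i', prepend. Next row=LF[10]=6
  step 11: row=6, L[6]='k', prepend. Next row=LF[6]=7
Reversed output: kiwisaddle$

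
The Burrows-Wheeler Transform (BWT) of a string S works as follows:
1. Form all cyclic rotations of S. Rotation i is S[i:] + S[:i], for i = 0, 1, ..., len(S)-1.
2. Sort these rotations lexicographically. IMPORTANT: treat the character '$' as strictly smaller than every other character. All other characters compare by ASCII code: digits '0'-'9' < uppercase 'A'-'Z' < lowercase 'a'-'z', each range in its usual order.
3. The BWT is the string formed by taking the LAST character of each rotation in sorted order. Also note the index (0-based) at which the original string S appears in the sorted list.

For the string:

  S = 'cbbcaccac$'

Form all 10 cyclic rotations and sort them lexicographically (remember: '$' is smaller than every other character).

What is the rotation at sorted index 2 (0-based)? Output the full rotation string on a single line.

All 10 rotations (rotation i = S[i:]+S[:i]):
  rot[0] = cbbcaccac$
  rot[1] = bbcaccac$c
  rot[2] = bcaccac$cb
  rot[3] = caccac$cbb
  rot[4] = accac$cbbc
  rot[5] = ccac$cbbca
  rot[6] = cac$cbbcac
  rot[7] = ac$cbbcacc
  rot[8] = c$cbbcacca
  rot[9] = $cbbcaccac
Sorted (with $ < everything):
  sorted[0] = $cbbcaccac
  sorted[1] = ac$cbbcacc
  sorted[2] = accac$cbbc
  sorted[3] = bbcaccac$c
  sorted[4] = bcaccac$cb
  sorted[5] = c$cbbcacca
  sorted[6] = cac$cbbcac
  sorted[7] = caccac$cbb
  sorted[8] = cbbcaccac$
  sorted[9] = ccac$cbbca
sorted[2] = accac$cbbc

Answer: accac$cbbc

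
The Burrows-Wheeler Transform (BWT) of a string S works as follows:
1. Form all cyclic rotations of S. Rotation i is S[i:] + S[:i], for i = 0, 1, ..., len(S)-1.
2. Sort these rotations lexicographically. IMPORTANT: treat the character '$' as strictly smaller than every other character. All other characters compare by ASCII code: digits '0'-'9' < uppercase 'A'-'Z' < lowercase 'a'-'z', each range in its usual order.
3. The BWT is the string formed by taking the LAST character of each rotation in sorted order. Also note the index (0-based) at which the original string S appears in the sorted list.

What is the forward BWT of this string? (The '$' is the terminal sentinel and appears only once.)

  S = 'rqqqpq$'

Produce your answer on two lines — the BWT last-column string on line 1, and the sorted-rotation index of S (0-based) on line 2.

Answer: qqpqqr$
6

Derivation:
All 7 rotations (rotation i = S[i:]+S[:i]):
  rot[0] = rqqqpq$
  rot[1] = qqqpq$r
  rot[2] = qqpq$rq
  rot[3] = qpq$rqq
  rot[4] = pq$rqqq
  rot[5] = q$rqqqp
  rot[6] = $rqqqpq
Sorted (with $ < everything):
  sorted[0] = $rqqqpq  (last char: 'q')
  sorted[1] = pq$rqqq  (last char: 'q')
  sorted[2] = q$rqqqp  (last char: 'p')
  sorted[3] = qpq$rqq  (last char: 'q')
  sorted[4] = qqpq$rq  (last char: 'q')
  sorted[5] = qqqpq$r  (last char: 'r')
  sorted[6] = rqqqpq$  (last char: '$')
Last column: qqpqqr$
Original string S is at sorted index 6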